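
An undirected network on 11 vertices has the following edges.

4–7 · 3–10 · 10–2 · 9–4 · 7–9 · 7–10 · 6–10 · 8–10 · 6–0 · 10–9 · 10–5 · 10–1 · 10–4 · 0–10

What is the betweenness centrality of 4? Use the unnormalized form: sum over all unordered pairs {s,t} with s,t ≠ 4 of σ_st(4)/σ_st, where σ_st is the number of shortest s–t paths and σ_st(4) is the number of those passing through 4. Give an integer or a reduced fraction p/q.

0

No shortest path between any pair of other nodes passes through 4.
Summing the contributions gives betweenness(4) = 0.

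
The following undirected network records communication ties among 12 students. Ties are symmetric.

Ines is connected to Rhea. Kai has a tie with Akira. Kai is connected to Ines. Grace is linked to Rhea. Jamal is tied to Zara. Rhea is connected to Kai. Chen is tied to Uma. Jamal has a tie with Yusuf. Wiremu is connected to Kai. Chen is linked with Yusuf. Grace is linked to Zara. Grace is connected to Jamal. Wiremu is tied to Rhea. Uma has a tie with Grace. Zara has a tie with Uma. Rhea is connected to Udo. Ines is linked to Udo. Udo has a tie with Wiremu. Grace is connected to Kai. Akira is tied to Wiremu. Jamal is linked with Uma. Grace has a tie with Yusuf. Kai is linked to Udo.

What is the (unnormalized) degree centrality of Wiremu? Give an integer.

Wiremu is directly tied to Akira, Kai, Rhea, and Udo. That is 4 neighbors, so the degree of Wiremu is 4.

4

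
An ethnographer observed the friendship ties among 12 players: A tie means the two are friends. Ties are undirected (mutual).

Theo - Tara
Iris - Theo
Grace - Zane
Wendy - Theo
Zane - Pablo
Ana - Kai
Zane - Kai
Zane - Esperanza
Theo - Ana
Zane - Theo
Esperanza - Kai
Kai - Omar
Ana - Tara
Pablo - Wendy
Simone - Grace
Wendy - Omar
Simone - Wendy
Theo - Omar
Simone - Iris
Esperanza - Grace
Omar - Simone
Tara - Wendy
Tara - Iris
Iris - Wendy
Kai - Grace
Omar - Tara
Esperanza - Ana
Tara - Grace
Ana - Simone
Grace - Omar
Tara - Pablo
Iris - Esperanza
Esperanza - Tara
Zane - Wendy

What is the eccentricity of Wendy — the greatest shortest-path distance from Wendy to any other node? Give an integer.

Distances from Wendy: Ana:2, Esperanza:2, Grace:2, Iris:1, Kai:2, Omar:1, Pablo:1, Simone:1, Tara:1, Theo:1, Zane:1.
The largest is 2 (to Grace, Kai, Esperanza, and Ana), so the eccentricity of Wendy is 2.

2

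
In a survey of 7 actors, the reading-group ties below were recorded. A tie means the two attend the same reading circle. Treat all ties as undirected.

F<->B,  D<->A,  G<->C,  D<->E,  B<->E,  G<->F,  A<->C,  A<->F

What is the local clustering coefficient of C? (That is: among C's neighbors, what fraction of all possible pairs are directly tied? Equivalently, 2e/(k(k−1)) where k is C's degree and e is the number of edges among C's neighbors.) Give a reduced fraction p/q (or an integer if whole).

0

C's neighbors: A and G (k = 2).
Possible neighbor pairs: C(2,2) = 1. Edges among them: none → e = 0.
Clustering(C) = 0/1.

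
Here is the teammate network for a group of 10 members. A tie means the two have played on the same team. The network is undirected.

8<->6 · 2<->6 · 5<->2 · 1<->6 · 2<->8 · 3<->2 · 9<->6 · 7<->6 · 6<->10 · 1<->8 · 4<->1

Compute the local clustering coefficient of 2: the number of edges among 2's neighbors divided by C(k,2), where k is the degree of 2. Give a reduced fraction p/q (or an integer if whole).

2's neighbors: 3, 5, 6, and 8 (k = 4).
Possible neighbor pairs: C(4,2) = 6. Edges among them: 6–8 → e = 1.
Clustering(2) = 1/6.

1/6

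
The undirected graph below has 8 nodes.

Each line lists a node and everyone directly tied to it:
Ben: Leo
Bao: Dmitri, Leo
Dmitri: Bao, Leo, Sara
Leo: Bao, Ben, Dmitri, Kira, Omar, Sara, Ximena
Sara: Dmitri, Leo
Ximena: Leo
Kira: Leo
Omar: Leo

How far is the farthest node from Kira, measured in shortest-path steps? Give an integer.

Distances from Kira: Bao:2, Ben:2, Dmitri:2, Leo:1, Omar:2, Sara:2, Ximena:2.
The largest is 2 (to Bao, Dmitri, Ben, Ximena, Omar, and Sara), so the eccentricity of Kira is 2.

2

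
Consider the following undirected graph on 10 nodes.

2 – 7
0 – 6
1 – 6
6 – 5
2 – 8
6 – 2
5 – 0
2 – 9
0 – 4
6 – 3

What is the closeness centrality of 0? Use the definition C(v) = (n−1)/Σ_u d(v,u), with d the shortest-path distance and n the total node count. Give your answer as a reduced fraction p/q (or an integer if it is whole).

Distances from 0: 1:2, 2:2, 3:2, 4:1, 5:1, 6:1, 7:3, 8:3, 9:3. Sum = 18.
n = 10, so closeness = 9/18 = 1/2.

1/2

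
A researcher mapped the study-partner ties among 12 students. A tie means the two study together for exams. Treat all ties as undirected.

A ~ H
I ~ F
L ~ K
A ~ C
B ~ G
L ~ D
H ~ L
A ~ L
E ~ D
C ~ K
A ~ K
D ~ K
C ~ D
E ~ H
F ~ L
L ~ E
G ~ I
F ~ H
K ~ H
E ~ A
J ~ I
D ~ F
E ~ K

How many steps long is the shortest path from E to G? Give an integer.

4

One shortest route is E – D – F – I – G, which uses 4 edges, and at distance 3 from E we only reach {I}, which does not include G. So d(E,G) = 4.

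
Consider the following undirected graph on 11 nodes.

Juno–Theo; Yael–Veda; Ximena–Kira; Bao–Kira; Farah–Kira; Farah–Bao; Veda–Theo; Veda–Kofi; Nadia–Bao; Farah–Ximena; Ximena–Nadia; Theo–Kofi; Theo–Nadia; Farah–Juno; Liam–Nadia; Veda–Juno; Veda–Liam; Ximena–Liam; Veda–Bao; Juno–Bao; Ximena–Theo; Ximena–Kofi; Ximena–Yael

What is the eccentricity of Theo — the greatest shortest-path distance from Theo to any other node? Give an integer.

2

Distances from Theo: Bao:2, Farah:2, Juno:1, Kira:2, Kofi:1, Liam:2, Nadia:1, Veda:1, Ximena:1, Yael:2.
The largest is 2 (to Farah, Bao, Liam, Yael, and Kira), so the eccentricity of Theo is 2.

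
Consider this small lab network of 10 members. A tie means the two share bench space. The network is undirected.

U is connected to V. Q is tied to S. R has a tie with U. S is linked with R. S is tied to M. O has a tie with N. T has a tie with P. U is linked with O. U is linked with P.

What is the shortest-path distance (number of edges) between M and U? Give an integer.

One shortest route is M – S – R – U, which uses 3 edges, and at distance 2 from M we only reach {Q, R}, which does not include U. So d(M,U) = 3.

3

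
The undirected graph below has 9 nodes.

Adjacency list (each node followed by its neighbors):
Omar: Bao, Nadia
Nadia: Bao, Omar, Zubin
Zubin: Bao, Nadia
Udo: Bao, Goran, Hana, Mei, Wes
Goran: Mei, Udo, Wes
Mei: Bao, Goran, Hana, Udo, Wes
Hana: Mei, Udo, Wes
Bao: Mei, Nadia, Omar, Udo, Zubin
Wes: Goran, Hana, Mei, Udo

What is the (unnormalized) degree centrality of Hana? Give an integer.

3

Hana is directly tied to Mei, Udo, and Wes. That is 3 neighbors, so the degree of Hana is 3.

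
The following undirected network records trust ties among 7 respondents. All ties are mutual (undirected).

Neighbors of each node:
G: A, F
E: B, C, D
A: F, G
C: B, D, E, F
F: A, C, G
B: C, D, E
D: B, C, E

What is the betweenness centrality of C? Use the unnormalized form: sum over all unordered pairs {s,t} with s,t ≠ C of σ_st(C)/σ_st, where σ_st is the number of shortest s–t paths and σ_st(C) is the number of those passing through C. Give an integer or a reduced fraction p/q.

Pairs whose geodesics pass through C — A–E: 1; A–D: 1; A–B: 1; G–E: 1; G–D: 1; G–B: 1; F–E: 1; F–D: 1; F–B: 1.
All other pairs contribute 0.
Summing the contributions gives betweenness(C) = 9.

9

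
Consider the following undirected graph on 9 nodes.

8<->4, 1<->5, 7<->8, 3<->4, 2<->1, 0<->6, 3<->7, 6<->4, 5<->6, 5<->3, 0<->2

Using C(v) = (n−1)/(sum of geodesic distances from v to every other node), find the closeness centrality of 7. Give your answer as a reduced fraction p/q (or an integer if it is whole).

Distances from 7: 0:4, 1:3, 2:4, 3:1, 4:2, 5:2, 6:3, 8:1. Sum = 20.
n = 9, so closeness = 8/20 = 2/5.

2/5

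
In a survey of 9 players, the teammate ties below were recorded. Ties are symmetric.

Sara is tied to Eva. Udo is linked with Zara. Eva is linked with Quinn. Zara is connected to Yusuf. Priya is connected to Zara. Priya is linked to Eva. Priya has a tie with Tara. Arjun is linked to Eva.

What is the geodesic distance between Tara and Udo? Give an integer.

3

One shortest route is Tara – Priya – Zara – Udo, which uses 3 edges, and at distance 2 from Tara we only reach {Eva, Zara}, which does not include Udo. So d(Tara,Udo) = 3.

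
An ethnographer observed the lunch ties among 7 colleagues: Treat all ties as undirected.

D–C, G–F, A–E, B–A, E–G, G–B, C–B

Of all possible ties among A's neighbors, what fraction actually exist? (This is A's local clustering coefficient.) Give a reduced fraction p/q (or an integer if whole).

A's neighbors: B and E (k = 2).
Possible neighbor pairs: C(2,2) = 1. Edges among them: none → e = 0.
Clustering(A) = 0/1.

0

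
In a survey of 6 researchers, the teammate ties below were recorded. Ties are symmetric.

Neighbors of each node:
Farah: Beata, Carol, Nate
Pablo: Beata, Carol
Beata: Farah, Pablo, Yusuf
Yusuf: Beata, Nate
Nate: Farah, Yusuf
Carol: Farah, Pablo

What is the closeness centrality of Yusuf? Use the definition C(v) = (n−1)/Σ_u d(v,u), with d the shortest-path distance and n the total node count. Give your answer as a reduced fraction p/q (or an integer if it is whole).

5/9

Distances from Yusuf: Beata:1, Carol:3, Farah:2, Nate:1, Pablo:2. Sum = 9.
n = 6, so closeness = 5/9.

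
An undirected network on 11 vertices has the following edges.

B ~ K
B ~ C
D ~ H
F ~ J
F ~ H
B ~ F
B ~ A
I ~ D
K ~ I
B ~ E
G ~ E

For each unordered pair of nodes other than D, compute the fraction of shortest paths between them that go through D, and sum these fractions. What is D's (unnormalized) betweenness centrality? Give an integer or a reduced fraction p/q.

Pairs whose geodesics pass through D — K–H: 1/2; J–I: 1/2; F–I: 1/2; I–H: 1.
All other pairs contribute 0.
Summing the contributions gives betweenness(D) = 5/2.

5/2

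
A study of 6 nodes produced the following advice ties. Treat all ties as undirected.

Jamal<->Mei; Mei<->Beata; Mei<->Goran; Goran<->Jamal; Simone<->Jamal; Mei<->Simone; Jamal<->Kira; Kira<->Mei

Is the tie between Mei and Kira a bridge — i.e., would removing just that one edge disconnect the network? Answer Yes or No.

No

Even without that edge, Mei still reaches Kira via Mei – Jamal – Kira, so the network stays connected. Not a bridge.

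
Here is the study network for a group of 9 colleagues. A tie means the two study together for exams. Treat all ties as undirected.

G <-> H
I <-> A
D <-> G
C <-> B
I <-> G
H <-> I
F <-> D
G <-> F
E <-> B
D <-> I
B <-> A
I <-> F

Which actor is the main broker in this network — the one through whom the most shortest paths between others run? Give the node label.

I

Unnormalized betweenness of each node: A:15, B:13, C:0, D:0, E:0, F:0, G:1, H:0, I:17.
I has the largest value, 17, making it the main broker — the node through which the most shortest paths run.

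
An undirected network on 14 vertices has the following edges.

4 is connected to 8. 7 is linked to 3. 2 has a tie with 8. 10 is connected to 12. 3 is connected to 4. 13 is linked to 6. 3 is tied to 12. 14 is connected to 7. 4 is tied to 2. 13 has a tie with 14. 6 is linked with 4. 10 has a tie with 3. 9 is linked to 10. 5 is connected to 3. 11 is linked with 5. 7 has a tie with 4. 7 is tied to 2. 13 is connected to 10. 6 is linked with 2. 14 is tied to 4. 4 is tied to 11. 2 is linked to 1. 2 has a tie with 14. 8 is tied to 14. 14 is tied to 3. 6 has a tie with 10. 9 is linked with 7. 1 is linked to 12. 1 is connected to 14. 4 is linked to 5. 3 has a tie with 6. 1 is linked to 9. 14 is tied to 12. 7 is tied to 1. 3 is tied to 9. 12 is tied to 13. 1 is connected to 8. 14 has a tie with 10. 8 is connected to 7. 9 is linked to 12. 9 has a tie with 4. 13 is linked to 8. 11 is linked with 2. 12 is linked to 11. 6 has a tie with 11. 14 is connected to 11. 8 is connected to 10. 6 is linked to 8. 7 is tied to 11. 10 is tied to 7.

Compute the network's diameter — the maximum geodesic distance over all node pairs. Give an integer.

Eccentricity of each node (its greatest distance to any other): 1:3, 2:2, 3:2, 4:2, 5:3, 6:2, 7:2, 8:2, 9:2, 10:2, 11:2, 12:2, 13:3, 14:2.
The maximum eccentricity is 3, realized for instance by the pair 1–5 via 1 – 2 – 4 – 5. So the diameter is 3.

3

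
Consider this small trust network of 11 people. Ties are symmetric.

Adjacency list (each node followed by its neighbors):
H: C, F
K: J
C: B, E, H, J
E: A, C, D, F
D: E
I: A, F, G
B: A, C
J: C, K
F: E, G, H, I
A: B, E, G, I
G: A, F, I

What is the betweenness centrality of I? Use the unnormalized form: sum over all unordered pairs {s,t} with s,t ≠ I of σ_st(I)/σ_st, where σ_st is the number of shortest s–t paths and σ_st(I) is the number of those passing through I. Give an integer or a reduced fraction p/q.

Pairs whose geodesics pass through I — B–F: 1/5; F–A: 1/3; H–A: 1/5.
All other pairs contribute 0.
Summing the contributions gives betweenness(I) = 11/15.

11/15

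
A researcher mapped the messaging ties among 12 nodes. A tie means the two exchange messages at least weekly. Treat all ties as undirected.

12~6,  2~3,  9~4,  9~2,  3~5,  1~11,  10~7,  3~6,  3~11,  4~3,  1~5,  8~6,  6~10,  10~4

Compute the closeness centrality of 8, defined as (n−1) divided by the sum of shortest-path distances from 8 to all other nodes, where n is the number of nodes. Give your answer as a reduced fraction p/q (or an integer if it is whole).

Distances from 8: 1:4, 2:3, 3:2, 4:3, 5:3, 6:1, 7:3, 9:4, 10:2, 11:3, 12:2. Sum = 30.
n = 12, so closeness = 11/30.

11/30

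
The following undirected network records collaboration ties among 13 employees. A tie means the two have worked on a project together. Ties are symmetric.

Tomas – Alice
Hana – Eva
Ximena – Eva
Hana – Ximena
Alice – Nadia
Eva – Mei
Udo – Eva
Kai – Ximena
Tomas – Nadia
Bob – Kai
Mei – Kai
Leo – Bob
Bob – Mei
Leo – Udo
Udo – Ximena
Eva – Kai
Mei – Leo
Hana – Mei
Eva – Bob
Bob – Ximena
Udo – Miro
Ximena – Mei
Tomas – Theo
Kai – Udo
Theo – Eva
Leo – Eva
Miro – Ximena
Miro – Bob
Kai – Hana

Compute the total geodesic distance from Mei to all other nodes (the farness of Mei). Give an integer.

23

Distances from Mei: Alice:4, Bob:1, Eva:1, Hana:1, Kai:1, Leo:1, Miro:2, Nadia:4, Theo:2, Tomas:3, Udo:2, Ximena:1.
Sum = 4 + 1 + 1 + 1 + 1 + 1 + 2 + 4 + 2 + 3 + 2 + 1 = 23.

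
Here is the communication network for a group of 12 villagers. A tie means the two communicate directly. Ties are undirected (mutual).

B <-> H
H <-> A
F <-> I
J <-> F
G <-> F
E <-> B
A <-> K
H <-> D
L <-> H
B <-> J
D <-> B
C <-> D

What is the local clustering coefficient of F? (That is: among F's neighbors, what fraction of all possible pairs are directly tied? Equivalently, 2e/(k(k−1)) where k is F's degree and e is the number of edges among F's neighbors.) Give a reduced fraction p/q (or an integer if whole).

0

F's neighbors: G, I, and J (k = 3).
Possible neighbor pairs: C(3,2) = 3. Edges among them: none → e = 0.
Clustering(F) = 0/3 = 0.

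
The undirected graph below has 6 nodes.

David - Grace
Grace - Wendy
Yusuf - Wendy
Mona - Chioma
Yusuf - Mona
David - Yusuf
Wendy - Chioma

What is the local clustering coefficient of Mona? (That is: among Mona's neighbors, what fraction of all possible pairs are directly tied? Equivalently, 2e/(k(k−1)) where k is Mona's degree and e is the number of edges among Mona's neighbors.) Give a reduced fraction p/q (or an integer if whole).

0

Mona's neighbors: Chioma and Yusuf (k = 2).
Possible neighbor pairs: C(2,2) = 1. Edges among them: none → e = 0.
Clustering(Mona) = 0/1.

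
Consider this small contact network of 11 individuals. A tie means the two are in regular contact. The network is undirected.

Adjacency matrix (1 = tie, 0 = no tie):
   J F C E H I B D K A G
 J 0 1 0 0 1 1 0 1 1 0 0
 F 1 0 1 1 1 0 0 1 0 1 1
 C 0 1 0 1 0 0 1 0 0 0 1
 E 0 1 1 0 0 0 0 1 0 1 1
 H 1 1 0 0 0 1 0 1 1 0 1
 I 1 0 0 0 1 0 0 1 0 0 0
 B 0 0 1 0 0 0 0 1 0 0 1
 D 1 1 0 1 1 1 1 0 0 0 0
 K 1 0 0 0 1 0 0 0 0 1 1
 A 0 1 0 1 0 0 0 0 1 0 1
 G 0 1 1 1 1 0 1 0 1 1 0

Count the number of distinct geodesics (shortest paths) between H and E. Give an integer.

The shortest distance is 2. The length-2 paths are: H–F–E; H–D–E; H–G–E.
That gives 3 distinct shortest paths.

3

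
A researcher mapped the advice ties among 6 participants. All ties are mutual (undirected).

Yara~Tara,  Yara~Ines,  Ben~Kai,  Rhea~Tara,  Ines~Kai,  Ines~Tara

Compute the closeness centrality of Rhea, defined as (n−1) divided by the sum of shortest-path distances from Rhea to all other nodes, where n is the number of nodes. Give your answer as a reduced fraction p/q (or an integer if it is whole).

Distances from Rhea: Ben:4, Ines:2, Kai:3, Tara:1, Yara:2. Sum = 12.
n = 6, so closeness = 5/12.

5/12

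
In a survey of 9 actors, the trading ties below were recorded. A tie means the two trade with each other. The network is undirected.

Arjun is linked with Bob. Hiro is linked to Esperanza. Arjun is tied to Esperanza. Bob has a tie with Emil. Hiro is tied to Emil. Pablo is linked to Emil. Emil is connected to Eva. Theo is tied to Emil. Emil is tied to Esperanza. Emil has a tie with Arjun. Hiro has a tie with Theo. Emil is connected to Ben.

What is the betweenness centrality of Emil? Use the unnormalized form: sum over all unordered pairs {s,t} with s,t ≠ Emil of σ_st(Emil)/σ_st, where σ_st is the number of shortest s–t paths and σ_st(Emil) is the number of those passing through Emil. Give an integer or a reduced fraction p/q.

45/2

Pairs whose geodesics pass through Emil — Eva–Ben: 1; Eva–Pablo: 1; Eva–Hiro: 1; Eva–Theo: 1; Eva–Arjun: 1; Eva–Esperanza: 1; Eva–Bob: 1; Ben–Pablo: 1; Ben–Hiro: 1; Ben–Theo: 1; Ben–Arjun: 1; Ben–Esperanza: 1; Ben–Bob: 1; Pablo–Hiro: 1 … (+10 more pairs).
All other pairs contribute 0.
Summing the contributions gives betweenness(Emil) = 45/2.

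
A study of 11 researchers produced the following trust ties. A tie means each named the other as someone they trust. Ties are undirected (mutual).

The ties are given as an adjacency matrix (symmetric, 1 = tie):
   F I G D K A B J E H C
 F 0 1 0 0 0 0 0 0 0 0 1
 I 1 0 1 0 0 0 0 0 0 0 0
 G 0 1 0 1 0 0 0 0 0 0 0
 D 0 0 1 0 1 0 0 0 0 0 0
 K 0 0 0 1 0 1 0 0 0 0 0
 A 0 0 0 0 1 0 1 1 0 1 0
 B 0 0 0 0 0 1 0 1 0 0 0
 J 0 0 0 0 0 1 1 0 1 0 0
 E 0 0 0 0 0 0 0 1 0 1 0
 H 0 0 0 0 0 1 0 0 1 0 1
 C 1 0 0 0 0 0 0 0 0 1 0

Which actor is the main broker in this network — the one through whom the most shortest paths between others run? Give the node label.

Unnormalized betweenness of each node: A:58/3, B:0, C:10, D:8, E:11/6, F:7, G:16/3, H:89/6, I:29/6, J:17/6, K:11.
A has the largest value, 58/3, making it the main broker — the node through which the most shortest paths run.

A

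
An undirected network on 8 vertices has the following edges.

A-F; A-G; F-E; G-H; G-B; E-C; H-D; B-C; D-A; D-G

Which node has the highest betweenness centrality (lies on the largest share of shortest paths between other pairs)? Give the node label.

Unnormalized betweenness of each node: A:17/3, B:13/3, C:7/3, D:4/3, E:2, F:11/3, G:23/3, H:0.
G has the largest value, 23/3, making it the main broker — the node through which the most shortest paths run.

G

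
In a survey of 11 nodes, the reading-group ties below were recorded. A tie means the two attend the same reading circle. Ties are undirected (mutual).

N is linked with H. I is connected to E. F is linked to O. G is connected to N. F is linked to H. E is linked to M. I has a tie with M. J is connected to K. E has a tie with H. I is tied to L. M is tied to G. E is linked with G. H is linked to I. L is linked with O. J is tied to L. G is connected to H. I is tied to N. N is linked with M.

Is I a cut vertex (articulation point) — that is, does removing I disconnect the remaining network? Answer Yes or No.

No

Even without I, every remaining node can still reach every other (the residual graph is connected), so I is not a cut vertex.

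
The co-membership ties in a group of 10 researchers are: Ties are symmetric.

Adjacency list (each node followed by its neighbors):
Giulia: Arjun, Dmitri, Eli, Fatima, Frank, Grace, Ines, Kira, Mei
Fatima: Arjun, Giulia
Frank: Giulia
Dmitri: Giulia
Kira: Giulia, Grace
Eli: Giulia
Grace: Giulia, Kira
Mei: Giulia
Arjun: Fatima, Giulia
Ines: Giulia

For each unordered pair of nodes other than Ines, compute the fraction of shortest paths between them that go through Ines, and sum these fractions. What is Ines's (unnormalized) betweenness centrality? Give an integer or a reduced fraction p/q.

0

No shortest path between any pair of other nodes passes through Ines.
Summing the contributions gives betweenness(Ines) = 0.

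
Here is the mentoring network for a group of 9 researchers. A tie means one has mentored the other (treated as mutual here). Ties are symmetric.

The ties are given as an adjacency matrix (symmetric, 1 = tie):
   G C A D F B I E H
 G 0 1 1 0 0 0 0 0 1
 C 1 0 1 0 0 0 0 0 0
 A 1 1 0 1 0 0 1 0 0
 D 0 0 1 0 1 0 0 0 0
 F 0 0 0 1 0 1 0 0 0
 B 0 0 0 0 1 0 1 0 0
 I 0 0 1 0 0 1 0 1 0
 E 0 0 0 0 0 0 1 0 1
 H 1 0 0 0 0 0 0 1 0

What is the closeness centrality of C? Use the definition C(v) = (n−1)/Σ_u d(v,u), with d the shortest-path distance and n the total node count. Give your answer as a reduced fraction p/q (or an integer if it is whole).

8/17

Distances from C: A:1, B:3, D:2, E:3, F:3, G:1, H:2, I:2. Sum = 17.
n = 9, so closeness = 8/17.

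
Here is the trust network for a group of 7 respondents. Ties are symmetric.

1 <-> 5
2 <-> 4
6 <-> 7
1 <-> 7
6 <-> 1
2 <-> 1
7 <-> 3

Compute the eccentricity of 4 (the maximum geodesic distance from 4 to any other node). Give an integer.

Distances from 4: 1:2, 2:1, 3:4, 5:3, 6:3, 7:3.
The largest is 4 (to 3), so the eccentricity of 4 is 4.

4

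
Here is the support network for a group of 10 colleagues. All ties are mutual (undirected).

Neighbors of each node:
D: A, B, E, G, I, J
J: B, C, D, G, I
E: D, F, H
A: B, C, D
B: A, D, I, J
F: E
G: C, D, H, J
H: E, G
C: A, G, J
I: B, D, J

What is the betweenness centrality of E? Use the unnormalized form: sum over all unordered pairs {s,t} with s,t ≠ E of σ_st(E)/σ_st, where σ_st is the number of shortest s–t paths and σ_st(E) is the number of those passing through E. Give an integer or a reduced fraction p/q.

19/2

Pairs whose geodesics pass through E — C–F: 4/4; J–F: 1; G–F: 2/2; B–H: 1/3; B–F: 1; D–H: 1/2; D–F: 1; I–H: 1/3; I–F: 1; A–H: 1/3; A–F: 1; H–F: 1.
All other pairs contribute 0.
Summing the contributions gives betweenness(E) = 19/2.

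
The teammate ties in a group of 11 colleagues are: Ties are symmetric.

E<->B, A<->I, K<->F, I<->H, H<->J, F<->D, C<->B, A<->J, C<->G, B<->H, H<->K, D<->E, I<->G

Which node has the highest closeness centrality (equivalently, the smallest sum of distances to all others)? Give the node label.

Farness (sum of distances to all others) for each node — A:28, B:19, C:24, D:29, E:24, F:27, G:25, H:17, I:21, J:24, K:22.
The smallest farness is 17, for H, so H has the highest closeness.

H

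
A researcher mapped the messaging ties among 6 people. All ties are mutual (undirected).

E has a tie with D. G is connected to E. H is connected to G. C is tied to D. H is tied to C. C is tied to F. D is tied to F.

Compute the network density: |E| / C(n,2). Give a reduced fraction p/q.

There are 7 edges and 6 nodes, so the maximum possible is C(6,2) = 15.
Density = 7/15.

7/15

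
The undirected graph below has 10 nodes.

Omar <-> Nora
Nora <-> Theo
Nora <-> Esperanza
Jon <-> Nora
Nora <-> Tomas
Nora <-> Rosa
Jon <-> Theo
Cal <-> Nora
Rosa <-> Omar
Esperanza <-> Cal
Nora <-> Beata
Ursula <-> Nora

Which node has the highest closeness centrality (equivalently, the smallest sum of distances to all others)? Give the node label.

Nora

Farness (sum of distances to all others) for each node — Beata:17, Cal:16, Esperanza:16, Jon:16, Nora:9, Omar:16, Rosa:16, Theo:16, Tomas:17, Ursula:17.
The smallest farness is 9, for Nora, so Nora has the highest closeness.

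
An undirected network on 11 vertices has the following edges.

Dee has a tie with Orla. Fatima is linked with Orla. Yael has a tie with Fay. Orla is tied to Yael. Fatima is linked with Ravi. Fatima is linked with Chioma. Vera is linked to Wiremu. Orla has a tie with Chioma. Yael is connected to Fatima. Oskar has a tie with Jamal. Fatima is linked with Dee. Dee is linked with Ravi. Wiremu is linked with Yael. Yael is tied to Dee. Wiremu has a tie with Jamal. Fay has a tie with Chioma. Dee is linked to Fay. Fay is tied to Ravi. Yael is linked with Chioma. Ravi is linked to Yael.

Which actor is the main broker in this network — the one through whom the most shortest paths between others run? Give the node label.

Yael

Unnormalized betweenness of each node: Chioma:7/12, Dee:11/12, Fatima:11/12, Fay:7/12, Jamal:9, Orla:1/4, Oskar:0, Ravi:1/4, Vera:0, Wiremu:23, Yael:51/2.
Yael has the largest value, 51/2, making it the main broker — the node through which the most shortest paths run.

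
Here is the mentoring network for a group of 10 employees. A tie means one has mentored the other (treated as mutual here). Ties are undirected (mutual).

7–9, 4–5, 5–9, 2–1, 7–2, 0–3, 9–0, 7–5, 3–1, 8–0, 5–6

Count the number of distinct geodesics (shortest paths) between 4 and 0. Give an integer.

1

The shortest distance is 3, and the only length-3 path is 4–5–9–0. So there is exactly 1 shortest path.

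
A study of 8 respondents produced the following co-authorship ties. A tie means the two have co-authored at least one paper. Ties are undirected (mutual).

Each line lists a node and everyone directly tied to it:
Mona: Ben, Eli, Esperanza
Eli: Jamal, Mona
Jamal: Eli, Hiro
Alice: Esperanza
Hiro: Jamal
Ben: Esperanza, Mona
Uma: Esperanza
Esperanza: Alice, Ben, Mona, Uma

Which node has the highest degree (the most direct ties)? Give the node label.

Esperanza

Degrees — Alice:1, Ben:2, Eli:2, Esperanza:4, Hiro:1, Jamal:2, Mona:3, Uma:1.
The maximum is 4, attained only by Esperanza.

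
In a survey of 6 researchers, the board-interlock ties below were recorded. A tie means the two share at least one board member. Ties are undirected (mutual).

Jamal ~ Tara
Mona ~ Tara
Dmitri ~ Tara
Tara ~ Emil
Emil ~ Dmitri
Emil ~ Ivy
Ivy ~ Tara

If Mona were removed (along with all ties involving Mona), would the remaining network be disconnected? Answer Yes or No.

Even without Mona, every remaining node can still reach every other (the residual graph is connected), so Mona is not a cut vertex.

No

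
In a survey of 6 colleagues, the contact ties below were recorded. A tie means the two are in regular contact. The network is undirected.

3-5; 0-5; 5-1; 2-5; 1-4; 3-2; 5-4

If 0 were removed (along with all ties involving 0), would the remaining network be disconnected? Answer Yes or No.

No

Even without 0, every remaining node can still reach every other (the residual graph is connected), so 0 is not a cut vertex.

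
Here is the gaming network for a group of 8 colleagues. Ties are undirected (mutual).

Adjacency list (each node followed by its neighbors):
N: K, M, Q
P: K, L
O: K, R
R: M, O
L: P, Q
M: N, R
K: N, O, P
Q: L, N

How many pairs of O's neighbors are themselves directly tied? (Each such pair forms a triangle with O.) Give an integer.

0

O's neighbors are K and R, but none of them are tied to each other, so no triangle contains O.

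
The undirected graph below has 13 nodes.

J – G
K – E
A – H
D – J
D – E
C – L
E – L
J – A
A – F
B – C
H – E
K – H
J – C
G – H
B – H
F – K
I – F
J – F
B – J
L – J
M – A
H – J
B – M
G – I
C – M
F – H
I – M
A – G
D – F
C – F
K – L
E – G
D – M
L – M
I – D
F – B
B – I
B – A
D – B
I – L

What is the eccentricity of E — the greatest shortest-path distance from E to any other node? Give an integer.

Distances from E: A:2, B:2, C:2, D:1, F:2, G:1, H:1, I:2, J:2, K:1, L:1, M:2.
The largest is 2 (to F, B, J, A, M, I, and C), so the eccentricity of E is 2.

2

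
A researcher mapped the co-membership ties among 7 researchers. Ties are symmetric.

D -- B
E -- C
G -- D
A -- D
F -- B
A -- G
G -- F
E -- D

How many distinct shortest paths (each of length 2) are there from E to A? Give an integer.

The shortest distance is 2, and the only length-2 path is E–D–A. So there is exactly 1 shortest path.

1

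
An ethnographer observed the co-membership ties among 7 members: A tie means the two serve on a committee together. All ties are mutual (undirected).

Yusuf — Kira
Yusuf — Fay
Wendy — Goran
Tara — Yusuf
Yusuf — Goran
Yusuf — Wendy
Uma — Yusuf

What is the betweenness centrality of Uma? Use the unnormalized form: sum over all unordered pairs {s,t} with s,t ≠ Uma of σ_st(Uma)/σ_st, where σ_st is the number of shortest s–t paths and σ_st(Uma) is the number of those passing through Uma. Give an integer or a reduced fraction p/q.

No shortest path between any pair of other nodes passes through Uma.
Summing the contributions gives betweenness(Uma) = 0.

0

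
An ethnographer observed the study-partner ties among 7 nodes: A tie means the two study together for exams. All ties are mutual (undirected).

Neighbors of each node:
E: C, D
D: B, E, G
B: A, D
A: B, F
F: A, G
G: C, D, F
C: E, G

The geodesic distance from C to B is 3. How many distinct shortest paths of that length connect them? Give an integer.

The shortest distance is 3. The length-3 paths are: C–G–D–B; C–E–D–B.
That gives 2 distinct shortest paths.

2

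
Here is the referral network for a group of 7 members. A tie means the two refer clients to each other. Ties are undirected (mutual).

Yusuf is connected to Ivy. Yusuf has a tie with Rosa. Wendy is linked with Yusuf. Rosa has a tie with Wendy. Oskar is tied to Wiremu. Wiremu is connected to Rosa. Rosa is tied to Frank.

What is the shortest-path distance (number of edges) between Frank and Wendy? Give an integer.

One shortest route is Frank – Rosa – Wendy, which uses 2 edges, and Frank and Wendy are not directly tied, so nothing shorter exists. So d(Frank,Wendy) = 2.

2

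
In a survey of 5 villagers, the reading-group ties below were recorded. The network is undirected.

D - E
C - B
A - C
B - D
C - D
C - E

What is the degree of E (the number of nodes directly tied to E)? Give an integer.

2

E is directly tied to C and D. That is 2 neighbors, so the degree of E is 2.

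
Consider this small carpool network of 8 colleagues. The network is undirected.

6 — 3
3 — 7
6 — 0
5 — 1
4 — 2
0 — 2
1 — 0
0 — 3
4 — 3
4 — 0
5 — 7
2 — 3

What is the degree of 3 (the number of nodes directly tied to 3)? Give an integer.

5

3 is directly tied to 0, 2, 4, 6, and 7. That is 5 neighbors, so the degree of 3 is 5.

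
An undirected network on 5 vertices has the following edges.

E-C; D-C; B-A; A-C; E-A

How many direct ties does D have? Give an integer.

D is directly tied to C. That is 1 neighbor, so the degree of D is 1.

1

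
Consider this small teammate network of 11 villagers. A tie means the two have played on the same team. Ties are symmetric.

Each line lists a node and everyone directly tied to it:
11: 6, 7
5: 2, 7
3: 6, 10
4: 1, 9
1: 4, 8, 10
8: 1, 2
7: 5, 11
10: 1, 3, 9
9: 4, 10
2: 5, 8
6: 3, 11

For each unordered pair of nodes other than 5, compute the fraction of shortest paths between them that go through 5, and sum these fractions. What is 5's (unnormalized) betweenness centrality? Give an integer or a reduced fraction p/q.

7

Pairs whose geodesics pass through 5 — 8–7: 1; 8–11: 1; 2–7: 1; 2–11: 1; 2–6: 1; 7–4: 1; 7–1: 1.
All other pairs contribute 0.
Summing the contributions gives betweenness(5) = 7.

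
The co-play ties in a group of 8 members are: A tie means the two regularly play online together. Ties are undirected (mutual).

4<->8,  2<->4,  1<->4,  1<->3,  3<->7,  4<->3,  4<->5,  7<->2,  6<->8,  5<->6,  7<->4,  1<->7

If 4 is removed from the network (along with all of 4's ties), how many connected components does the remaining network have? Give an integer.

Without 4, the remaining ties split the others into: {1, 2, 3, 7}; {5, 6, 8}.
That's 2 separate components.

2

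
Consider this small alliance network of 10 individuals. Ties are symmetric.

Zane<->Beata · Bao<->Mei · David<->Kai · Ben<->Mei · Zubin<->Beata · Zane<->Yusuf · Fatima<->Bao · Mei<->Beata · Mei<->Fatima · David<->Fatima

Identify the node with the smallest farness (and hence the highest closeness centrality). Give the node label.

Farness (sum of distances to all others) for each node — Bao:21, Beata:18, Ben:24, David:25, Fatima:19, Kai:33, Mei:16, Yusuf:32, Zane:24, Zubin:26.
The smallest farness is 16, for Mei, so Mei has the highest closeness.

Mei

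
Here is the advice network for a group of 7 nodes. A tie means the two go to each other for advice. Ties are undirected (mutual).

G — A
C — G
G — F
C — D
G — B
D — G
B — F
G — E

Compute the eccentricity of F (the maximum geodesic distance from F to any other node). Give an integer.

2

Distances from F: A:2, B:1, C:2, D:2, E:2, G:1.
The largest is 2 (to E, C, D, and A), so the eccentricity of F is 2.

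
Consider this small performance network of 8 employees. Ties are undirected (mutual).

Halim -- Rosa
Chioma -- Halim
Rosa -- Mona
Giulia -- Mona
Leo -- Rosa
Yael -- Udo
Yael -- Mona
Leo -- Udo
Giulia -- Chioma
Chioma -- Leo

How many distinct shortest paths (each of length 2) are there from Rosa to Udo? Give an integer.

1

The shortest distance is 2, and the only length-2 path is Rosa–Leo–Udo. So there is exactly 1 shortest path.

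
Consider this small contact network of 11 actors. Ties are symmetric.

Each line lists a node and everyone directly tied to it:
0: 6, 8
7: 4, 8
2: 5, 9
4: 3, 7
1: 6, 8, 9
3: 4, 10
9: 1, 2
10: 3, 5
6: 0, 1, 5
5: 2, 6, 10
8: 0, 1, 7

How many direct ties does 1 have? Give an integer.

3

1 is directly tied to 6, 8, and 9. That is 3 neighbors, so the degree of 1 is 3.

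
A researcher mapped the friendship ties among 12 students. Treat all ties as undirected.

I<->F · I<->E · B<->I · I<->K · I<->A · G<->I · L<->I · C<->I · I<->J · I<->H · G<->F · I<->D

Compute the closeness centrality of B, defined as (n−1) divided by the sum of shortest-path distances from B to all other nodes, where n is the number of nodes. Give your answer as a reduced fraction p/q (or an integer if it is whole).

11/21

Distances from B: A:2, C:2, D:2, E:2, F:2, G:2, H:2, I:1, J:2, K:2, L:2. Sum = 21.
n = 12, so closeness = 11/21.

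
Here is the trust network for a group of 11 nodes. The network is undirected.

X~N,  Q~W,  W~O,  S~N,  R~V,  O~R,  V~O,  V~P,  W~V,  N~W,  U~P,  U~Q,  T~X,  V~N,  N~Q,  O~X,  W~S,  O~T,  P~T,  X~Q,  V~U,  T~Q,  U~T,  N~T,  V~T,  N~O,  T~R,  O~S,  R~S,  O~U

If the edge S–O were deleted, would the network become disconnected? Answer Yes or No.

No

Even without that edge, S still reaches O via S – N – O, so the network stays connected. Not a bridge.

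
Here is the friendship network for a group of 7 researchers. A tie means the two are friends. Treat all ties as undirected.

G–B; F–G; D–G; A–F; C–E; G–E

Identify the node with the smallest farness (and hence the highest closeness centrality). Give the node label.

G

Farness (sum of distances to all others) for each node — A:16, B:13, C:16, D:13, E:11, F:11, G:8.
The smallest farness is 8, for G, so G has the highest closeness.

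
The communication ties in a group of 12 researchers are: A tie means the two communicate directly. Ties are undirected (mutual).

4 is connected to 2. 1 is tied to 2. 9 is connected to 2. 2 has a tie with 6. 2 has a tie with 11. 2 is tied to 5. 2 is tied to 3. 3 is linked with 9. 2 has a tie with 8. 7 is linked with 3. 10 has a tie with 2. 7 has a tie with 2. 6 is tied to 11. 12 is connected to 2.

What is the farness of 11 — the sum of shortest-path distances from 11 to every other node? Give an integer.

Distances from 11: 1:2, 2:1, 3:2, 4:2, 5:2, 6:1, 7:2, 8:2, 9:2, 10:2, 12:2.
Sum = 2 + 1 + 2 + 2 + 2 + 1 + 2 + 2 + 2 + 2 + 2 = 20.

20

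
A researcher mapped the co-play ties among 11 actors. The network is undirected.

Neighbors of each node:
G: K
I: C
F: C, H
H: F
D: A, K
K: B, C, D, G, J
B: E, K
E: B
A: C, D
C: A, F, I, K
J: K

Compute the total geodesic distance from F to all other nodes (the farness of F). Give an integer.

24

Distances from F: A:2, B:3, C:1, D:3, E:4, G:3, H:1, I:2, J:3, K:2.
Sum = 2 + 3 + 1 + 3 + 4 + 3 + 1 + 2 + 3 + 2 = 24.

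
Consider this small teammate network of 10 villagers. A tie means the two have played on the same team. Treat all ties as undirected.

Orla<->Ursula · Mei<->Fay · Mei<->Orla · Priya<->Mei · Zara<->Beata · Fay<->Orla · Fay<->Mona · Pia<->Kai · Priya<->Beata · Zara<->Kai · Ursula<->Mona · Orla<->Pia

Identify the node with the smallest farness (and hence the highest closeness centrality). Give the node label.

Orla

Farness (sum of distances to all others) for each node — Beata:23, Fay:19, Kai:22, Mei:17, Mona:25, Orla:16, Pia:19, Priya:20, Ursula:22, Zara:25.
The smallest farness is 16, for Orla, so Orla has the highest closeness.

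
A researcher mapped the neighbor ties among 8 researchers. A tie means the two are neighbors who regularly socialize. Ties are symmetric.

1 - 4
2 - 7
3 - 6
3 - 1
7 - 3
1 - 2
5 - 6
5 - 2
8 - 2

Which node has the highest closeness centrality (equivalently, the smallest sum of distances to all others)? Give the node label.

2

Farness (sum of distances to all others) for each node — 1:11, 2:10, 3:12, 4:17, 5:13, 6:14, 7:13, 8:16.
The smallest farness is 10, for 2, so 2 has the highest closeness.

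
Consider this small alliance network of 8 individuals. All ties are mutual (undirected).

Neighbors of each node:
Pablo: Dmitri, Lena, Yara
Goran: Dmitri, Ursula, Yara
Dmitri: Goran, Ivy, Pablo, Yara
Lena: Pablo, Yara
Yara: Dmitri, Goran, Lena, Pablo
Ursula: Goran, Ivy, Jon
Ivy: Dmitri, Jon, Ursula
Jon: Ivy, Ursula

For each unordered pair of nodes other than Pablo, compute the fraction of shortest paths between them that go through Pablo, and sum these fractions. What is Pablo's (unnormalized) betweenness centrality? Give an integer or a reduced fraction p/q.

Pairs whose geodesics pass through Pablo — Jon–Lena: 1/3; Ivy–Lena: 1/2; Lena–Dmitri: 1/2.
All other pairs contribute 0.
Summing the contributions gives betweenness(Pablo) = 4/3.

4/3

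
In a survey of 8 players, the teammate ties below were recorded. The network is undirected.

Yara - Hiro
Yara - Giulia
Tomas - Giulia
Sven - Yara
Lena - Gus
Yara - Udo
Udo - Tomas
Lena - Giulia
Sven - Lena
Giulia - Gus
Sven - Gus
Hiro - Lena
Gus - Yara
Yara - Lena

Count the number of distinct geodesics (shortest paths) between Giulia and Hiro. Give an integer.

The shortest distance is 2. The length-2 paths are: Giulia–Yara–Hiro; Giulia–Lena–Hiro.
That gives 2 distinct shortest paths.

2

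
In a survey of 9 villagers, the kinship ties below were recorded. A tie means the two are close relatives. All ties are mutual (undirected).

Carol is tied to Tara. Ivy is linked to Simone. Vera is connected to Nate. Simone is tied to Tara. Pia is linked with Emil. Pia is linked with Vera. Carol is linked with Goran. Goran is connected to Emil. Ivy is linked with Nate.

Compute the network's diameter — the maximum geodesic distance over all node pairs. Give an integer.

4

Eccentricity of each node (its greatest distance to any other): Carol:4, Emil:4, Goran:4, Ivy:4, Nate:4, Pia:4, Simone:4, Tara:4, Vera:4.
The maximum eccentricity is 4, realized for instance by the pair Tara–Pia via Tara – Carol – Goran – Emil – Pia. So the diameter is 4.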